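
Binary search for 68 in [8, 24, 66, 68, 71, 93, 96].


Step 1: lo=0, hi=6, mid=3, val=68

Found at index 3


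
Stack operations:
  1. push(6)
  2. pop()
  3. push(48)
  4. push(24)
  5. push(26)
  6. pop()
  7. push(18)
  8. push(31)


push(6) -> [6]
pop()->6, []
push(48) -> [48]
push(24) -> [48, 24]
push(26) -> [48, 24, 26]
pop()->26, [48, 24]
push(18) -> [48, 24, 18]
push(31) -> [48, 24, 18, 31]

Final stack: [48, 24, 18, 31]


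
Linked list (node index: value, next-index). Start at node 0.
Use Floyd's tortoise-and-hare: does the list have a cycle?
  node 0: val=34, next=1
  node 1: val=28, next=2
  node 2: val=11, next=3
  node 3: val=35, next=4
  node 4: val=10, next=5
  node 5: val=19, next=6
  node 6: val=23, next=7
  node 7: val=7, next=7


Floyd's tortoise (slow, +1) and hare (fast, +2):
  init: slow=0, fast=0
  step 1: slow=1, fast=2
  step 2: slow=2, fast=4
  step 3: slow=3, fast=6
  step 4: slow=4, fast=7
  step 5: slow=5, fast=7
  step 6: slow=6, fast=7
  step 7: slow=7, fast=7
  slow == fast at node 7: cycle detected

Cycle: yes


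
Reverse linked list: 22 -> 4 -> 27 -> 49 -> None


Step 1: curr=22, set curr.next=prev(None) | reversed so far: 22
Step 2: curr=4, set curr.next=prev(22) | reversed so far: 4 -> 22
Step 3: curr=27, set curr.next=prev(4) | reversed so far: 27 -> 4 -> 22
Step 4: curr=49, set curr.next=prev(27) | reversed so far: 49 -> 27 -> 4 -> 22

49 -> 27 -> 4 -> 22 -> None


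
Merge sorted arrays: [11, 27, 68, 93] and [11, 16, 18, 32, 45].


Take 11 from A
Take 11 from B
Take 16 from B
Take 18 from B
Take 27 from A
Take 32 from B
Take 45 from B

Merged: [11, 11, 16, 18, 27, 32, 45, 68, 93]


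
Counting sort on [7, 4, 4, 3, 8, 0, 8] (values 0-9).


Input: [7, 4, 4, 3, 8, 0, 8]
Counts: [1, 0, 0, 1, 2, 0, 0, 1, 2, 0]

Sorted: [0, 3, 4, 4, 7, 8, 8]


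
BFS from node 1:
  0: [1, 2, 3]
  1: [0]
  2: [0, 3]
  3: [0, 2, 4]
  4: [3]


Visit 1, enqueue [0]
Visit 0, enqueue [2, 3]
Visit 2, enqueue []
Visit 3, enqueue [4]
Visit 4, enqueue []

BFS order: [1, 0, 2, 3, 4]


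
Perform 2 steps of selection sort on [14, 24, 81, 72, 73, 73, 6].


Initial: [14, 24, 81, 72, 73, 73, 6]
Step 1: min=6 at 6
  Swap: [6, 24, 81, 72, 73, 73, 14]
Step 2: min=14 at 6
  Swap: [6, 14, 81, 72, 73, 73, 24]

After 2 steps: [6, 14, 81, 72, 73, 73, 24]


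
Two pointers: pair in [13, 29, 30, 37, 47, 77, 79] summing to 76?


lo=0(13)+hi=6(79)=92
lo=0(13)+hi=5(77)=90
lo=0(13)+hi=4(47)=60
lo=1(29)+hi=4(47)=76

Yes: 29+47=76


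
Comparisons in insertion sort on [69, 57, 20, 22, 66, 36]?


Algorithm: insertion sort
Input: [69, 57, 20, 22, 66, 36]
Sorted: [20, 22, 36, 57, 66, 69]

12


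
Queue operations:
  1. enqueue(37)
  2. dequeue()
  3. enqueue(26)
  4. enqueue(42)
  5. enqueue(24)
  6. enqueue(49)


enqueue(37) -> [37]
dequeue()->37, []
enqueue(26) -> [26]
enqueue(42) -> [26, 42]
enqueue(24) -> [26, 42, 24]
enqueue(49) -> [26, 42, 24, 49]

Final queue: [26, 42, 24, 49]


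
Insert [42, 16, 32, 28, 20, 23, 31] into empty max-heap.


Insert 42: [42]
Insert 16: [42, 16]
Insert 32: [42, 16, 32]
Insert 28: [42, 28, 32, 16]
Insert 20: [42, 28, 32, 16, 20]
Insert 23: [42, 28, 32, 16, 20, 23]
Insert 31: [42, 28, 32, 16, 20, 23, 31]

Final heap: [42, 28, 32, 16, 20, 23, 31]


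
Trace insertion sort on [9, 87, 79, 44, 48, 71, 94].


Initial: [9, 87, 79, 44, 48, 71, 94]
Insert 87: [9, 87, 79, 44, 48, 71, 94]
Insert 79: [9, 79, 87, 44, 48, 71, 94]
Insert 44: [9, 44, 79, 87, 48, 71, 94]
Insert 48: [9, 44, 48, 79, 87, 71, 94]
Insert 71: [9, 44, 48, 71, 79, 87, 94]
Insert 94: [9, 44, 48, 71, 79, 87, 94]

Sorted: [9, 44, 48, 71, 79, 87, 94]


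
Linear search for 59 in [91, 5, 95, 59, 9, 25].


i=0: 91!=59
i=1: 5!=59
i=2: 95!=59
i=3: 59==59 found!

Found at 3, 4 comps


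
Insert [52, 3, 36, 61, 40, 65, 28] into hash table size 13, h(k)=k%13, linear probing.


Insert 52: h=0 -> slot 0
Insert 3: h=3 -> slot 3
Insert 36: h=10 -> slot 10
Insert 61: h=9 -> slot 9
Insert 40: h=1 -> slot 1
Insert 65: h=0, 2 probes -> slot 2
Insert 28: h=2, 2 probes -> slot 4

Table: [52, 40, 65, 3, 28, None, None, None, None, 61, 36, None, None]


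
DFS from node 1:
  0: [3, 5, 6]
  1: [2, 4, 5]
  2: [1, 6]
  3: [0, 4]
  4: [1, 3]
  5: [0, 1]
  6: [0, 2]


Visit 1, push [5, 4, 2]
Visit 2, push [6]
Visit 6, push [0]
Visit 0, push [5, 3]
Visit 3, push [4]
Visit 4, push []
Visit 5, push []

DFS order: [1, 2, 6, 0, 3, 4, 5]


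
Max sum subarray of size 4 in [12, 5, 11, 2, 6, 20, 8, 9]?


[0:4]: 30
[1:5]: 24
[2:6]: 39
[3:7]: 36
[4:8]: 43

Max: 43 at [4:8]


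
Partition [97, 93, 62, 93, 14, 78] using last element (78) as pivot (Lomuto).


Pivot: 78
  62 <= 78: swap -> [62, 93, 97, 93, 14, 78]
  14 <= 78: swap -> [62, 14, 97, 93, 93, 78]
Place pivot at 2: [62, 14, 78, 93, 93, 97]

Partitioned: [62, 14, 78, 93, 93, 97]


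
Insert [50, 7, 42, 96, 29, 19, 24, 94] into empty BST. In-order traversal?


Insert 50: root
Insert 7: L from 50
Insert 42: L from 50 -> R from 7
Insert 96: R from 50
Insert 29: L from 50 -> R from 7 -> L from 42
Insert 19: L from 50 -> R from 7 -> L from 42 -> L from 29
Insert 24: L from 50 -> R from 7 -> L from 42 -> L from 29 -> R from 19
Insert 94: R from 50 -> L from 96

In-order: [7, 19, 24, 29, 42, 50, 94, 96]


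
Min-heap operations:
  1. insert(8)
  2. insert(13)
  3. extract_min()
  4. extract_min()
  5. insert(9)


insert(8) -> [8]
insert(13) -> [8, 13]
extract_min()->8, [13]
extract_min()->13, []
insert(9) -> [9]

Final heap: [9]


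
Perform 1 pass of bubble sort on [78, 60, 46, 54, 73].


Initial: [78, 60, 46, 54, 73]
Pass 1: [60, 46, 54, 73, 78] (4 swaps)

After 1 pass: [60, 46, 54, 73, 78]


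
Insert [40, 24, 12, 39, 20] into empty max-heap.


Insert 40: [40]
Insert 24: [40, 24]
Insert 12: [40, 24, 12]
Insert 39: [40, 39, 12, 24]
Insert 20: [40, 39, 12, 24, 20]

Final heap: [40, 39, 12, 24, 20]


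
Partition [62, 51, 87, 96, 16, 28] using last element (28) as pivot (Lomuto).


Pivot: 28
  16 <= 28: swap -> [16, 51, 87, 96, 62, 28]
Place pivot at 1: [16, 28, 87, 96, 62, 51]

Partitioned: [16, 28, 87, 96, 62, 51]


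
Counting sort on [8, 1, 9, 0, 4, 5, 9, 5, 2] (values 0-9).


Input: [8, 1, 9, 0, 4, 5, 9, 5, 2]
Counts: [1, 1, 1, 0, 1, 2, 0, 0, 1, 2]

Sorted: [0, 1, 2, 4, 5, 5, 8, 9, 9]


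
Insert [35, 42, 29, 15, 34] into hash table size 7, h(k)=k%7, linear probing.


Insert 35: h=0 -> slot 0
Insert 42: h=0, 1 probes -> slot 1
Insert 29: h=1, 1 probes -> slot 2
Insert 15: h=1, 2 probes -> slot 3
Insert 34: h=6 -> slot 6

Table: [35, 42, 29, 15, None, None, 34]


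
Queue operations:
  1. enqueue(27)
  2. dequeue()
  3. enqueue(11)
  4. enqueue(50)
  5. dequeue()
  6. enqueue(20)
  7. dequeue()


enqueue(27) -> [27]
dequeue()->27, []
enqueue(11) -> [11]
enqueue(50) -> [11, 50]
dequeue()->11, [50]
enqueue(20) -> [50, 20]
dequeue()->50, [20]

Final queue: [20]


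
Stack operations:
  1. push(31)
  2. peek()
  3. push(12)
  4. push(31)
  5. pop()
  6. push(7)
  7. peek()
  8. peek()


push(31) -> [31]
peek()->31
push(12) -> [31, 12]
push(31) -> [31, 12, 31]
pop()->31, [31, 12]
push(7) -> [31, 12, 7]
peek()->7
peek()->7

Final stack: [31, 12, 7]


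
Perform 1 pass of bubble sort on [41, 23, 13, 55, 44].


Initial: [41, 23, 13, 55, 44]
Pass 1: [23, 13, 41, 44, 55] (3 swaps)

After 1 pass: [23, 13, 41, 44, 55]


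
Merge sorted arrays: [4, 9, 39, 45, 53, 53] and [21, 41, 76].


Take 4 from A
Take 9 from A
Take 21 from B
Take 39 from A
Take 41 from B
Take 45 from A
Take 53 from A
Take 53 from A

Merged: [4, 9, 21, 39, 41, 45, 53, 53, 76]


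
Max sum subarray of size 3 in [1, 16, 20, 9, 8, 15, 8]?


[0:3]: 37
[1:4]: 45
[2:5]: 37
[3:6]: 32
[4:7]: 31

Max: 45 at [1:4]


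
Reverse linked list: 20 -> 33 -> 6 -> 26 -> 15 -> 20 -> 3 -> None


Step 1: curr=20, set curr.next=prev(None) | reversed so far: 20
Step 2: curr=33, set curr.next=prev(20) | reversed so far: 33 -> 20
Step 3: curr=6, set curr.next=prev(33) | reversed so far: 6 -> 33 -> 20
Step 4: curr=26, set curr.next=prev(6) | reversed so far: 26 -> 6 -> 33 -> 20
Step 5: curr=15, set curr.next=prev(26) | reversed so far: 15 -> 26 -> 6 -> 33 -> 20
Step 6: curr=20, set curr.next=prev(15) | reversed so far: 20 -> 15 -> 26 -> 6 -> 33 -> 20
Step 7: curr=3, set curr.next=prev(20) | reversed so far: 3 -> 20 -> 15 -> 26 -> 6 -> 33 -> 20

3 -> 20 -> 15 -> 26 -> 6 -> 33 -> 20 -> None


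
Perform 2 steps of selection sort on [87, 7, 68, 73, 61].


Initial: [87, 7, 68, 73, 61]
Step 1: min=7 at 1
  Swap: [7, 87, 68, 73, 61]
Step 2: min=61 at 4
  Swap: [7, 61, 68, 73, 87]

After 2 steps: [7, 61, 68, 73, 87]


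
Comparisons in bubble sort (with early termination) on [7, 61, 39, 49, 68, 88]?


Algorithm: bubble sort (with early termination)
Input: [7, 61, 39, 49, 68, 88]
Sorted: [7, 39, 49, 61, 68, 88]

9


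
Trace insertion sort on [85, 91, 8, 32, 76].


Initial: [85, 91, 8, 32, 76]
Insert 91: [85, 91, 8, 32, 76]
Insert 8: [8, 85, 91, 32, 76]
Insert 32: [8, 32, 85, 91, 76]
Insert 76: [8, 32, 76, 85, 91]

Sorted: [8, 32, 76, 85, 91]


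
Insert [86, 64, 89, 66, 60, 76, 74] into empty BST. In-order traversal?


Insert 86: root
Insert 64: L from 86
Insert 89: R from 86
Insert 66: L from 86 -> R from 64
Insert 60: L from 86 -> L from 64
Insert 76: L from 86 -> R from 64 -> R from 66
Insert 74: L from 86 -> R from 64 -> R from 66 -> L from 76

In-order: [60, 64, 66, 74, 76, 86, 89]


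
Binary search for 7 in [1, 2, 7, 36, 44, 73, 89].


Step 1: lo=0, hi=6, mid=3, val=36
Step 2: lo=0, hi=2, mid=1, val=2
Step 3: lo=2, hi=2, mid=2, val=7

Found at index 2


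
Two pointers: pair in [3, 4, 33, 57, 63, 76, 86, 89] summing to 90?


lo=0(3)+hi=7(89)=92
lo=0(3)+hi=6(86)=89
lo=1(4)+hi=6(86)=90

Yes: 4+86=90


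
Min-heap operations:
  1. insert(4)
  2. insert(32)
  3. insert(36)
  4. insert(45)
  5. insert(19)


insert(4) -> [4]
insert(32) -> [4, 32]
insert(36) -> [4, 32, 36]
insert(45) -> [4, 32, 36, 45]
insert(19) -> [4, 19, 36, 45, 32]

Final heap: [4, 19, 36, 45, 32]


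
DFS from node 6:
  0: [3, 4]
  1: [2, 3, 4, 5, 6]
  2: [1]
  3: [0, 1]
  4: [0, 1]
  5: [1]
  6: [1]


Visit 6, push [1]
Visit 1, push [5, 4, 3, 2]
Visit 2, push []
Visit 3, push [0]
Visit 0, push [4]
Visit 4, push []
Visit 5, push []

DFS order: [6, 1, 2, 3, 0, 4, 5]


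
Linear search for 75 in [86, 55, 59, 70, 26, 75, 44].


i=0: 86!=75
i=1: 55!=75
i=2: 59!=75
i=3: 70!=75
i=4: 26!=75
i=5: 75==75 found!

Found at 5, 6 comps


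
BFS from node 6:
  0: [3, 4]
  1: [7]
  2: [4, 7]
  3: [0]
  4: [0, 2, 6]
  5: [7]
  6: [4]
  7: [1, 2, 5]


Visit 6, enqueue [4]
Visit 4, enqueue [0, 2]
Visit 0, enqueue [3]
Visit 2, enqueue [7]
Visit 3, enqueue []
Visit 7, enqueue [1, 5]
Visit 1, enqueue []
Visit 5, enqueue []

BFS order: [6, 4, 0, 2, 3, 7, 1, 5]


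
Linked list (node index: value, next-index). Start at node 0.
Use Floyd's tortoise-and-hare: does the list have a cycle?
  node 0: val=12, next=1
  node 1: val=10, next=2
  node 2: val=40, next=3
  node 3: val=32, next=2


Floyd's tortoise (slow, +1) and hare (fast, +2):
  init: slow=0, fast=0
  step 1: slow=1, fast=2
  step 2: slow=2, fast=2
  slow == fast at node 2: cycle detected

Cycle: yes


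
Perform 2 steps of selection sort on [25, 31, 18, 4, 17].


Initial: [25, 31, 18, 4, 17]
Step 1: min=4 at 3
  Swap: [4, 31, 18, 25, 17]
Step 2: min=17 at 4
  Swap: [4, 17, 18, 25, 31]

After 2 steps: [4, 17, 18, 25, 31]


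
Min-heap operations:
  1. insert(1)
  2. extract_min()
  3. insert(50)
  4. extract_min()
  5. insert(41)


insert(1) -> [1]
extract_min()->1, []
insert(50) -> [50]
extract_min()->50, []
insert(41) -> [41]

Final heap: [41]


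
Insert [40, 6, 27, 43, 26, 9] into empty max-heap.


Insert 40: [40]
Insert 6: [40, 6]
Insert 27: [40, 6, 27]
Insert 43: [43, 40, 27, 6]
Insert 26: [43, 40, 27, 6, 26]
Insert 9: [43, 40, 27, 6, 26, 9]

Final heap: [43, 40, 27, 6, 26, 9]


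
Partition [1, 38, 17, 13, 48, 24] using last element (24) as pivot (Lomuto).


Pivot: 24
  1 <= 24: advance i (no swap)
  17 <= 24: swap -> [1, 17, 38, 13, 48, 24]
  13 <= 24: swap -> [1, 17, 13, 38, 48, 24]
Place pivot at 3: [1, 17, 13, 24, 48, 38]

Partitioned: [1, 17, 13, 24, 48, 38]


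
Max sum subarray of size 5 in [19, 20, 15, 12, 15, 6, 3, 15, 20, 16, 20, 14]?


[0:5]: 81
[1:6]: 68
[2:7]: 51
[3:8]: 51
[4:9]: 59
[5:10]: 60
[6:11]: 74
[7:12]: 85

Max: 85 at [7:12]


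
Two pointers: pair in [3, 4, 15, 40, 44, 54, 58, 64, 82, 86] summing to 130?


lo=0(3)+hi=9(86)=89
lo=1(4)+hi=9(86)=90
lo=2(15)+hi=9(86)=101
lo=3(40)+hi=9(86)=126
lo=4(44)+hi=9(86)=130

Yes: 44+86=130


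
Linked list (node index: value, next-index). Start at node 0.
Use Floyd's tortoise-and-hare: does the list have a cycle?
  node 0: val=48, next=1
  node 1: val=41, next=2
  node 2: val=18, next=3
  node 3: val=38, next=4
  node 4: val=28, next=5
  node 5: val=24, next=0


Floyd's tortoise (slow, +1) and hare (fast, +2):
  init: slow=0, fast=0
  step 1: slow=1, fast=2
  step 2: slow=2, fast=4
  step 3: slow=3, fast=0
  step 4: slow=4, fast=2
  step 5: slow=5, fast=4
  step 6: slow=0, fast=0
  slow == fast at node 0: cycle detected

Cycle: yes


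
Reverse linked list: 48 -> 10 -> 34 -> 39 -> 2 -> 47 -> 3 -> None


Step 1: curr=48, set curr.next=prev(None) | reversed so far: 48
Step 2: curr=10, set curr.next=prev(48) | reversed so far: 10 -> 48
Step 3: curr=34, set curr.next=prev(10) | reversed so far: 34 -> 10 -> 48
Step 4: curr=39, set curr.next=prev(34) | reversed so far: 39 -> 34 -> 10 -> 48
Step 5: curr=2, set curr.next=prev(39) | reversed so far: 2 -> 39 -> 34 -> 10 -> 48
Step 6: curr=47, set curr.next=prev(2) | reversed so far: 47 -> 2 -> 39 -> 34 -> 10 -> 48
Step 7: curr=3, set curr.next=prev(47) | reversed so far: 3 -> 47 -> 2 -> 39 -> 34 -> 10 -> 48

3 -> 47 -> 2 -> 39 -> 34 -> 10 -> 48 -> None


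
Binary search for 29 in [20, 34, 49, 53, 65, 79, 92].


Step 1: lo=0, hi=6, mid=3, val=53
Step 2: lo=0, hi=2, mid=1, val=34
Step 3: lo=0, hi=0, mid=0, val=20

Not found


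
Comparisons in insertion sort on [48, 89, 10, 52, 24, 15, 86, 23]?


Algorithm: insertion sort
Input: [48, 89, 10, 52, 24, 15, 86, 23]
Sorted: [10, 15, 23, 24, 48, 52, 86, 89]

22


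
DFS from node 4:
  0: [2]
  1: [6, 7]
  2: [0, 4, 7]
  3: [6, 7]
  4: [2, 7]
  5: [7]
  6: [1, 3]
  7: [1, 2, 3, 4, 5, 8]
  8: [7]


Visit 4, push [7, 2]
Visit 2, push [7, 0]
Visit 0, push []
Visit 7, push [8, 5, 3, 1]
Visit 1, push [6]
Visit 6, push [3]
Visit 3, push []
Visit 5, push []
Visit 8, push []

DFS order: [4, 2, 0, 7, 1, 6, 3, 5, 8]


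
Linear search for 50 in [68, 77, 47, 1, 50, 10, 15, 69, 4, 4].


i=0: 68!=50
i=1: 77!=50
i=2: 47!=50
i=3: 1!=50
i=4: 50==50 found!

Found at 4, 5 comps


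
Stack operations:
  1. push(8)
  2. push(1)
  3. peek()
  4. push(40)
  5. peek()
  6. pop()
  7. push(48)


push(8) -> [8]
push(1) -> [8, 1]
peek()->1
push(40) -> [8, 1, 40]
peek()->40
pop()->40, [8, 1]
push(48) -> [8, 1, 48]

Final stack: [8, 1, 48]


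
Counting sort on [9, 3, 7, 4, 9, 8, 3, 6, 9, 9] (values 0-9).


Input: [9, 3, 7, 4, 9, 8, 3, 6, 9, 9]
Counts: [0, 0, 0, 2, 1, 0, 1, 1, 1, 4]

Sorted: [3, 3, 4, 6, 7, 8, 9, 9, 9, 9]


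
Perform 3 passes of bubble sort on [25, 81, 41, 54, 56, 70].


Initial: [25, 81, 41, 54, 56, 70]
Pass 1: [25, 41, 54, 56, 70, 81] (4 swaps)
Pass 2: [25, 41, 54, 56, 70, 81] (0 swaps)
Pass 3: [25, 41, 54, 56, 70, 81] (0 swaps)

After 3 passes: [25, 41, 54, 56, 70, 81]


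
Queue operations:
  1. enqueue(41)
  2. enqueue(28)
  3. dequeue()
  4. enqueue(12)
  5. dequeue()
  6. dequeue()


enqueue(41) -> [41]
enqueue(28) -> [41, 28]
dequeue()->41, [28]
enqueue(12) -> [28, 12]
dequeue()->28, [12]
dequeue()->12, []

Final queue: []


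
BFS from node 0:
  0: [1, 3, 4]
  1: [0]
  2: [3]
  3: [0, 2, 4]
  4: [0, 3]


Visit 0, enqueue [1, 3, 4]
Visit 1, enqueue []
Visit 3, enqueue [2]
Visit 4, enqueue []
Visit 2, enqueue []

BFS order: [0, 1, 3, 4, 2]


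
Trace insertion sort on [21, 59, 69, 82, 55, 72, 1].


Initial: [21, 59, 69, 82, 55, 72, 1]
Insert 59: [21, 59, 69, 82, 55, 72, 1]
Insert 69: [21, 59, 69, 82, 55, 72, 1]
Insert 82: [21, 59, 69, 82, 55, 72, 1]
Insert 55: [21, 55, 59, 69, 82, 72, 1]
Insert 72: [21, 55, 59, 69, 72, 82, 1]
Insert 1: [1, 21, 55, 59, 69, 72, 82]

Sorted: [1, 21, 55, 59, 69, 72, 82]


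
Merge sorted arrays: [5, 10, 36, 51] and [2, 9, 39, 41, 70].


Take 2 from B
Take 5 from A
Take 9 from B
Take 10 from A
Take 36 from A
Take 39 from B
Take 41 from B
Take 51 from A

Merged: [2, 5, 9, 10, 36, 39, 41, 51, 70]


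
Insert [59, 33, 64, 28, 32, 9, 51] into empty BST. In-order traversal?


Insert 59: root
Insert 33: L from 59
Insert 64: R from 59
Insert 28: L from 59 -> L from 33
Insert 32: L from 59 -> L from 33 -> R from 28
Insert 9: L from 59 -> L from 33 -> L from 28
Insert 51: L from 59 -> R from 33

In-order: [9, 28, 32, 33, 51, 59, 64]


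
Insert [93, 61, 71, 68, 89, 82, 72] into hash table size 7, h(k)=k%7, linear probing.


Insert 93: h=2 -> slot 2
Insert 61: h=5 -> slot 5
Insert 71: h=1 -> slot 1
Insert 68: h=5, 1 probes -> slot 6
Insert 89: h=5, 2 probes -> slot 0
Insert 82: h=5, 5 probes -> slot 3
Insert 72: h=2, 2 probes -> slot 4

Table: [89, 71, 93, 82, 72, 61, 68]


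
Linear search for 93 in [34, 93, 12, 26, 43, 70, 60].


i=0: 34!=93
i=1: 93==93 found!

Found at 1, 2 comps


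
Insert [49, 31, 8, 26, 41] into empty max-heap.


Insert 49: [49]
Insert 31: [49, 31]
Insert 8: [49, 31, 8]
Insert 26: [49, 31, 8, 26]
Insert 41: [49, 41, 8, 26, 31]

Final heap: [49, 41, 8, 26, 31]


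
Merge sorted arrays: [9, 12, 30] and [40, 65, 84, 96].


Take 9 from A
Take 12 from A
Take 30 from A

Merged: [9, 12, 30, 40, 65, 84, 96]


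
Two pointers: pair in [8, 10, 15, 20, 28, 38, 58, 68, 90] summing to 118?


lo=0(8)+hi=8(90)=98
lo=1(10)+hi=8(90)=100
lo=2(15)+hi=8(90)=105
lo=3(20)+hi=8(90)=110
lo=4(28)+hi=8(90)=118

Yes: 28+90=118


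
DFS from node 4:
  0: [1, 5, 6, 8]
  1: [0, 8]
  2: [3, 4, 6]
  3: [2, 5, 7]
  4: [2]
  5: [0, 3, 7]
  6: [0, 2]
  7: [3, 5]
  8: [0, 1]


Visit 4, push [2]
Visit 2, push [6, 3]
Visit 3, push [7, 5]
Visit 5, push [7, 0]
Visit 0, push [8, 6, 1]
Visit 1, push [8]
Visit 8, push []
Visit 6, push []
Visit 7, push []

DFS order: [4, 2, 3, 5, 0, 1, 8, 6, 7]


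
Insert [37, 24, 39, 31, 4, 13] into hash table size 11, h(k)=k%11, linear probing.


Insert 37: h=4 -> slot 4
Insert 24: h=2 -> slot 2
Insert 39: h=6 -> slot 6
Insert 31: h=9 -> slot 9
Insert 4: h=4, 1 probes -> slot 5
Insert 13: h=2, 1 probes -> slot 3

Table: [None, None, 24, 13, 37, 4, 39, None, None, 31, None]


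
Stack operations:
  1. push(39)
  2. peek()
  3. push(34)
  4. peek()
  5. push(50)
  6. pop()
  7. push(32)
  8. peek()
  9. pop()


push(39) -> [39]
peek()->39
push(34) -> [39, 34]
peek()->34
push(50) -> [39, 34, 50]
pop()->50, [39, 34]
push(32) -> [39, 34, 32]
peek()->32
pop()->32, [39, 34]

Final stack: [39, 34]


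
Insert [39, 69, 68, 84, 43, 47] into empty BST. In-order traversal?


Insert 39: root
Insert 69: R from 39
Insert 68: R from 39 -> L from 69
Insert 84: R from 39 -> R from 69
Insert 43: R from 39 -> L from 69 -> L from 68
Insert 47: R from 39 -> L from 69 -> L from 68 -> R from 43

In-order: [39, 43, 47, 68, 69, 84]


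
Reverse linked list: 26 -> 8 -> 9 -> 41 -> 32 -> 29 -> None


Step 1: curr=26, set curr.next=prev(None) | reversed so far: 26
Step 2: curr=8, set curr.next=prev(26) | reversed so far: 8 -> 26
Step 3: curr=9, set curr.next=prev(8) | reversed so far: 9 -> 8 -> 26
Step 4: curr=41, set curr.next=prev(9) | reversed so far: 41 -> 9 -> 8 -> 26
Step 5: curr=32, set curr.next=prev(41) | reversed so far: 32 -> 41 -> 9 -> 8 -> 26
Step 6: curr=29, set curr.next=prev(32) | reversed so far: 29 -> 32 -> 41 -> 9 -> 8 -> 26

29 -> 32 -> 41 -> 9 -> 8 -> 26 -> None


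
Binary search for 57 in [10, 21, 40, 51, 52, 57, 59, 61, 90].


Step 1: lo=0, hi=8, mid=4, val=52
Step 2: lo=5, hi=8, mid=6, val=59
Step 3: lo=5, hi=5, mid=5, val=57

Found at index 5


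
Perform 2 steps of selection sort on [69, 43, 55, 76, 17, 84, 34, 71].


Initial: [69, 43, 55, 76, 17, 84, 34, 71]
Step 1: min=17 at 4
  Swap: [17, 43, 55, 76, 69, 84, 34, 71]
Step 2: min=34 at 6
  Swap: [17, 34, 55, 76, 69, 84, 43, 71]

After 2 steps: [17, 34, 55, 76, 69, 84, 43, 71]


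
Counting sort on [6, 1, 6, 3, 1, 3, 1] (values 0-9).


Input: [6, 1, 6, 3, 1, 3, 1]
Counts: [0, 3, 0, 2, 0, 0, 2, 0, 0, 0]

Sorted: [1, 1, 1, 3, 3, 6, 6]


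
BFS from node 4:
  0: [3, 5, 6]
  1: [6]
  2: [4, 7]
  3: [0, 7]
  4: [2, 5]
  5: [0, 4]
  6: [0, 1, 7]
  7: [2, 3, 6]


Visit 4, enqueue [2, 5]
Visit 2, enqueue [7]
Visit 5, enqueue [0]
Visit 7, enqueue [3, 6]
Visit 0, enqueue []
Visit 3, enqueue []
Visit 6, enqueue [1]
Visit 1, enqueue []

BFS order: [4, 2, 5, 7, 0, 3, 6, 1]


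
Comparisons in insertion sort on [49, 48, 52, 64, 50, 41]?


Algorithm: insertion sort
Input: [49, 48, 52, 64, 50, 41]
Sorted: [41, 48, 49, 50, 52, 64]

11


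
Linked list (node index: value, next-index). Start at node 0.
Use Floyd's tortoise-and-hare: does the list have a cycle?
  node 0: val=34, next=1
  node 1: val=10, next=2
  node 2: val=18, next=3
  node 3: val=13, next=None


Floyd's tortoise (slow, +1) and hare (fast, +2):
  init: slow=0, fast=0
  step 1: slow=1, fast=2
  step 2: fast 2->3->None, no cycle

Cycle: no


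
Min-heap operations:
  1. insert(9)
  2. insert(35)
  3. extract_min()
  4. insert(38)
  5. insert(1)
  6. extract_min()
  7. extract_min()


insert(9) -> [9]
insert(35) -> [9, 35]
extract_min()->9, [35]
insert(38) -> [35, 38]
insert(1) -> [1, 38, 35]
extract_min()->1, [35, 38]
extract_min()->35, [38]

Final heap: [38]


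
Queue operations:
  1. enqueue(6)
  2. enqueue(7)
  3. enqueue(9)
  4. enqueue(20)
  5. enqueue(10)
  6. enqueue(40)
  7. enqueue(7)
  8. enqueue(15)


enqueue(6) -> [6]
enqueue(7) -> [6, 7]
enqueue(9) -> [6, 7, 9]
enqueue(20) -> [6, 7, 9, 20]
enqueue(10) -> [6, 7, 9, 20, 10]
enqueue(40) -> [6, 7, 9, 20, 10, 40]
enqueue(7) -> [6, 7, 9, 20, 10, 40, 7]
enqueue(15) -> [6, 7, 9, 20, 10, 40, 7, 15]

Final queue: [6, 7, 9, 20, 10, 40, 7, 15]


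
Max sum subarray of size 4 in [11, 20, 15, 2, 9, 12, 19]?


[0:4]: 48
[1:5]: 46
[2:6]: 38
[3:7]: 42

Max: 48 at [0:4]


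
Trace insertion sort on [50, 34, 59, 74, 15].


Initial: [50, 34, 59, 74, 15]
Insert 34: [34, 50, 59, 74, 15]
Insert 59: [34, 50, 59, 74, 15]
Insert 74: [34, 50, 59, 74, 15]
Insert 15: [15, 34, 50, 59, 74]

Sorted: [15, 34, 50, 59, 74]


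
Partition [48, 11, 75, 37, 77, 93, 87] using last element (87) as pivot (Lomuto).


Pivot: 87
  48 <= 87: advance i (no swap)
  11 <= 87: advance i (no swap)
  75 <= 87: advance i (no swap)
  37 <= 87: advance i (no swap)
  77 <= 87: advance i (no swap)
Place pivot at 5: [48, 11, 75, 37, 77, 87, 93]

Partitioned: [48, 11, 75, 37, 77, 87, 93]


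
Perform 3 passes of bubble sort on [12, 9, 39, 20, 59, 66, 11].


Initial: [12, 9, 39, 20, 59, 66, 11]
Pass 1: [9, 12, 20, 39, 59, 11, 66] (3 swaps)
Pass 2: [9, 12, 20, 39, 11, 59, 66] (1 swaps)
Pass 3: [9, 12, 20, 11, 39, 59, 66] (1 swaps)

After 3 passes: [9, 12, 20, 11, 39, 59, 66]


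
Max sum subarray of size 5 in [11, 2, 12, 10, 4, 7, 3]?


[0:5]: 39
[1:6]: 35
[2:7]: 36

Max: 39 at [0:5]


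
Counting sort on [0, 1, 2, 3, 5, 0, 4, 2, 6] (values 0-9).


Input: [0, 1, 2, 3, 5, 0, 4, 2, 6]
Counts: [2, 1, 2, 1, 1, 1, 1, 0, 0, 0]

Sorted: [0, 0, 1, 2, 2, 3, 4, 5, 6]


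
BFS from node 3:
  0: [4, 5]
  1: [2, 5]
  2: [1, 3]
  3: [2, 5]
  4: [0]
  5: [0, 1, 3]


Visit 3, enqueue [2, 5]
Visit 2, enqueue [1]
Visit 5, enqueue [0]
Visit 1, enqueue []
Visit 0, enqueue [4]
Visit 4, enqueue []

BFS order: [3, 2, 5, 1, 0, 4]


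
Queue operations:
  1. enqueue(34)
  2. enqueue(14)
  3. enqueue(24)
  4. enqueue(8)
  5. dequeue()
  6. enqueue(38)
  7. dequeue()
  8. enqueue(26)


enqueue(34) -> [34]
enqueue(14) -> [34, 14]
enqueue(24) -> [34, 14, 24]
enqueue(8) -> [34, 14, 24, 8]
dequeue()->34, [14, 24, 8]
enqueue(38) -> [14, 24, 8, 38]
dequeue()->14, [24, 8, 38]
enqueue(26) -> [24, 8, 38, 26]

Final queue: [24, 8, 38, 26]


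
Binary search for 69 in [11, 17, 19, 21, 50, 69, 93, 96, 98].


Step 1: lo=0, hi=8, mid=4, val=50
Step 2: lo=5, hi=8, mid=6, val=93
Step 3: lo=5, hi=5, mid=5, val=69

Found at index 5


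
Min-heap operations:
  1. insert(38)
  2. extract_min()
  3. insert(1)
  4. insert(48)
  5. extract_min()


insert(38) -> [38]
extract_min()->38, []
insert(1) -> [1]
insert(48) -> [1, 48]
extract_min()->1, [48]

Final heap: [48]


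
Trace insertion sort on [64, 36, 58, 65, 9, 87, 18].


Initial: [64, 36, 58, 65, 9, 87, 18]
Insert 36: [36, 64, 58, 65, 9, 87, 18]
Insert 58: [36, 58, 64, 65, 9, 87, 18]
Insert 65: [36, 58, 64, 65, 9, 87, 18]
Insert 9: [9, 36, 58, 64, 65, 87, 18]
Insert 87: [9, 36, 58, 64, 65, 87, 18]
Insert 18: [9, 18, 36, 58, 64, 65, 87]

Sorted: [9, 18, 36, 58, 64, 65, 87]


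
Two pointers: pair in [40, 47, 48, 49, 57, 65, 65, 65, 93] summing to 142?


lo=0(40)+hi=8(93)=133
lo=1(47)+hi=8(93)=140
lo=2(48)+hi=8(93)=141
lo=3(49)+hi=8(93)=142

Yes: 49+93=142


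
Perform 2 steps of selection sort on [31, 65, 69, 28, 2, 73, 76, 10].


Initial: [31, 65, 69, 28, 2, 73, 76, 10]
Step 1: min=2 at 4
  Swap: [2, 65, 69, 28, 31, 73, 76, 10]
Step 2: min=10 at 7
  Swap: [2, 10, 69, 28, 31, 73, 76, 65]

After 2 steps: [2, 10, 69, 28, 31, 73, 76, 65]


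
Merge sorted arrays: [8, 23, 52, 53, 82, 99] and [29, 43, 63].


Take 8 from A
Take 23 from A
Take 29 from B
Take 43 from B
Take 52 from A
Take 53 from A
Take 63 from B

Merged: [8, 23, 29, 43, 52, 53, 63, 82, 99]


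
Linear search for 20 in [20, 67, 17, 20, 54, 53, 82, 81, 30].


i=0: 20==20 found!

Found at 0, 1 comps


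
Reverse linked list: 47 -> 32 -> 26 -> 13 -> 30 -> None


Step 1: curr=47, set curr.next=prev(None) | reversed so far: 47
Step 2: curr=32, set curr.next=prev(47) | reversed so far: 32 -> 47
Step 3: curr=26, set curr.next=prev(32) | reversed so far: 26 -> 32 -> 47
Step 4: curr=13, set curr.next=prev(26) | reversed so far: 13 -> 26 -> 32 -> 47
Step 5: curr=30, set curr.next=prev(13) | reversed so far: 30 -> 13 -> 26 -> 32 -> 47

30 -> 13 -> 26 -> 32 -> 47 -> None


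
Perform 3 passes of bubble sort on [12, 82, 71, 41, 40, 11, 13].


Initial: [12, 82, 71, 41, 40, 11, 13]
Pass 1: [12, 71, 41, 40, 11, 13, 82] (5 swaps)
Pass 2: [12, 41, 40, 11, 13, 71, 82] (4 swaps)
Pass 3: [12, 40, 11, 13, 41, 71, 82] (3 swaps)

After 3 passes: [12, 40, 11, 13, 41, 71, 82]


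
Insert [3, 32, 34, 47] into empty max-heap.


Insert 3: [3]
Insert 32: [32, 3]
Insert 34: [34, 3, 32]
Insert 47: [47, 34, 32, 3]

Final heap: [47, 34, 32, 3]


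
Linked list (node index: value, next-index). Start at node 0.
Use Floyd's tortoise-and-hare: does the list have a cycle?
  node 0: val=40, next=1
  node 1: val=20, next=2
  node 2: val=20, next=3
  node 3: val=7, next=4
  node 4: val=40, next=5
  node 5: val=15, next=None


Floyd's tortoise (slow, +1) and hare (fast, +2):
  init: slow=0, fast=0
  step 1: slow=1, fast=2
  step 2: slow=2, fast=4
  step 3: fast 4->5->None, no cycle

Cycle: no


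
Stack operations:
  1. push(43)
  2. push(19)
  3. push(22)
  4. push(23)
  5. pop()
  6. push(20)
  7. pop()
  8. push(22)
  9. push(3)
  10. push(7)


push(43) -> [43]
push(19) -> [43, 19]
push(22) -> [43, 19, 22]
push(23) -> [43, 19, 22, 23]
pop()->23, [43, 19, 22]
push(20) -> [43, 19, 22, 20]
pop()->20, [43, 19, 22]
push(22) -> [43, 19, 22, 22]
push(3) -> [43, 19, 22, 22, 3]
push(7) -> [43, 19, 22, 22, 3, 7]

Final stack: [43, 19, 22, 22, 3, 7]


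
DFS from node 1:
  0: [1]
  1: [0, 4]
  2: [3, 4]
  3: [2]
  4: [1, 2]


Visit 1, push [4, 0]
Visit 0, push []
Visit 4, push [2]
Visit 2, push [3]
Visit 3, push []

DFS order: [1, 0, 4, 2, 3]


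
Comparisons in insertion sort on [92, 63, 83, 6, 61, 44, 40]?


Algorithm: insertion sort
Input: [92, 63, 83, 6, 61, 44, 40]
Sorted: [6, 40, 44, 61, 63, 83, 92]

21


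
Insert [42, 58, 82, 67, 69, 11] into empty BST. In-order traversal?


Insert 42: root
Insert 58: R from 42
Insert 82: R from 42 -> R from 58
Insert 67: R from 42 -> R from 58 -> L from 82
Insert 69: R from 42 -> R from 58 -> L from 82 -> R from 67
Insert 11: L from 42

In-order: [11, 42, 58, 67, 69, 82]


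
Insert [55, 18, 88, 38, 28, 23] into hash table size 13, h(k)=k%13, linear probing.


Insert 55: h=3 -> slot 3
Insert 18: h=5 -> slot 5
Insert 88: h=10 -> slot 10
Insert 38: h=12 -> slot 12
Insert 28: h=2 -> slot 2
Insert 23: h=10, 1 probes -> slot 11

Table: [None, None, 28, 55, None, 18, None, None, None, None, 88, 23, 38]


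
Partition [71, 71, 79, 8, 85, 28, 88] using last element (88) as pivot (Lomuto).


Pivot: 88
  71 <= 88: advance i (no swap)
  71 <= 88: advance i (no swap)
  79 <= 88: advance i (no swap)
  8 <= 88: advance i (no swap)
  85 <= 88: advance i (no swap)
  28 <= 88: advance i (no swap)
Place pivot at 6: [71, 71, 79, 8, 85, 28, 88]

Partitioned: [71, 71, 79, 8, 85, 28, 88]


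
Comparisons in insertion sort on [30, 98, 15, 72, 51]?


Algorithm: insertion sort
Input: [30, 98, 15, 72, 51]
Sorted: [15, 30, 51, 72, 98]

8


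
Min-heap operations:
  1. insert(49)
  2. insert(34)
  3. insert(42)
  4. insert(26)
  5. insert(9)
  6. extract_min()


insert(49) -> [49]
insert(34) -> [34, 49]
insert(42) -> [34, 49, 42]
insert(26) -> [26, 34, 42, 49]
insert(9) -> [9, 26, 42, 49, 34]
extract_min()->9, [26, 34, 42, 49]

Final heap: [26, 34, 42, 49]


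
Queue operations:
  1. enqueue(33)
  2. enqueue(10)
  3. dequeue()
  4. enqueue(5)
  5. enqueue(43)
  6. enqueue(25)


enqueue(33) -> [33]
enqueue(10) -> [33, 10]
dequeue()->33, [10]
enqueue(5) -> [10, 5]
enqueue(43) -> [10, 5, 43]
enqueue(25) -> [10, 5, 43, 25]

Final queue: [10, 5, 43, 25]


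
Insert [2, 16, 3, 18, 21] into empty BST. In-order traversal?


Insert 2: root
Insert 16: R from 2
Insert 3: R from 2 -> L from 16
Insert 18: R from 2 -> R from 16
Insert 21: R from 2 -> R from 16 -> R from 18

In-order: [2, 3, 16, 18, 21]


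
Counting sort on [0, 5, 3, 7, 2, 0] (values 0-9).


Input: [0, 5, 3, 7, 2, 0]
Counts: [2, 0, 1, 1, 0, 1, 0, 1, 0, 0]

Sorted: [0, 0, 2, 3, 5, 7]


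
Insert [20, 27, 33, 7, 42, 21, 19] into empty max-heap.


Insert 20: [20]
Insert 27: [27, 20]
Insert 33: [33, 20, 27]
Insert 7: [33, 20, 27, 7]
Insert 42: [42, 33, 27, 7, 20]
Insert 21: [42, 33, 27, 7, 20, 21]
Insert 19: [42, 33, 27, 7, 20, 21, 19]

Final heap: [42, 33, 27, 7, 20, 21, 19]


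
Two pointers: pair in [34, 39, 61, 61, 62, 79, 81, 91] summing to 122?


lo=0(34)+hi=7(91)=125
lo=0(34)+hi=6(81)=115
lo=1(39)+hi=6(81)=120
lo=2(61)+hi=6(81)=142
lo=2(61)+hi=5(79)=140
lo=2(61)+hi=4(62)=123
lo=2(61)+hi=3(61)=122

Yes: 61+61=122


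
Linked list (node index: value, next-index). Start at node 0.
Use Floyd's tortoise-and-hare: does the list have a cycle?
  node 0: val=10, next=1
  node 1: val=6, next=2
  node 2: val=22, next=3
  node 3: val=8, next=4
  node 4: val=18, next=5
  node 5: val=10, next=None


Floyd's tortoise (slow, +1) and hare (fast, +2):
  init: slow=0, fast=0
  step 1: slow=1, fast=2
  step 2: slow=2, fast=4
  step 3: fast 4->5->None, no cycle

Cycle: no


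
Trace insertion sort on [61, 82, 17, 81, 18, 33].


Initial: [61, 82, 17, 81, 18, 33]
Insert 82: [61, 82, 17, 81, 18, 33]
Insert 17: [17, 61, 82, 81, 18, 33]
Insert 81: [17, 61, 81, 82, 18, 33]
Insert 18: [17, 18, 61, 81, 82, 33]
Insert 33: [17, 18, 33, 61, 81, 82]

Sorted: [17, 18, 33, 61, 81, 82]


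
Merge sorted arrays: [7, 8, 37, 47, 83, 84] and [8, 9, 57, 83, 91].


Take 7 from A
Take 8 from A
Take 8 from B
Take 9 from B
Take 37 from A
Take 47 from A
Take 57 from B
Take 83 from A
Take 83 from B
Take 84 from A

Merged: [7, 8, 8, 9, 37, 47, 57, 83, 83, 84, 91]


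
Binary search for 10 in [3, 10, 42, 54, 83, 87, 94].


Step 1: lo=0, hi=6, mid=3, val=54
Step 2: lo=0, hi=2, mid=1, val=10

Found at index 1


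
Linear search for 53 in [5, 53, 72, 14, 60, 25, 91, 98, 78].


i=0: 5!=53
i=1: 53==53 found!

Found at 1, 2 comps


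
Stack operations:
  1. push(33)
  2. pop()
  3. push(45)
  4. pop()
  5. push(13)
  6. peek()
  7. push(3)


push(33) -> [33]
pop()->33, []
push(45) -> [45]
pop()->45, []
push(13) -> [13]
peek()->13
push(3) -> [13, 3]

Final stack: [13, 3]


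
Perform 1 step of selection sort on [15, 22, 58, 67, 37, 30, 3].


Initial: [15, 22, 58, 67, 37, 30, 3]
Step 1: min=3 at 6
  Swap: [3, 22, 58, 67, 37, 30, 15]

After 1 step: [3, 22, 58, 67, 37, 30, 15]


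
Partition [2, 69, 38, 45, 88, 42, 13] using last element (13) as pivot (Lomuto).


Pivot: 13
  2 <= 13: advance i (no swap)
Place pivot at 1: [2, 13, 38, 45, 88, 42, 69]

Partitioned: [2, 13, 38, 45, 88, 42, 69]


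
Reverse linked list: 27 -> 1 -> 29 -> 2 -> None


Step 1: curr=27, set curr.next=prev(None) | reversed so far: 27
Step 2: curr=1, set curr.next=prev(27) | reversed so far: 1 -> 27
Step 3: curr=29, set curr.next=prev(1) | reversed so far: 29 -> 1 -> 27
Step 4: curr=2, set curr.next=prev(29) | reversed so far: 2 -> 29 -> 1 -> 27

2 -> 29 -> 1 -> 27 -> None


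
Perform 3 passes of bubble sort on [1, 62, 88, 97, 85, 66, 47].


Initial: [1, 62, 88, 97, 85, 66, 47]
Pass 1: [1, 62, 88, 85, 66, 47, 97] (3 swaps)
Pass 2: [1, 62, 85, 66, 47, 88, 97] (3 swaps)
Pass 3: [1, 62, 66, 47, 85, 88, 97] (2 swaps)

After 3 passes: [1, 62, 66, 47, 85, 88, 97]


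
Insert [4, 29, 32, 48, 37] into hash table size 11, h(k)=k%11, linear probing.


Insert 4: h=4 -> slot 4
Insert 29: h=7 -> slot 7
Insert 32: h=10 -> slot 10
Insert 48: h=4, 1 probes -> slot 5
Insert 37: h=4, 2 probes -> slot 6

Table: [None, None, None, None, 4, 48, 37, 29, None, None, 32]


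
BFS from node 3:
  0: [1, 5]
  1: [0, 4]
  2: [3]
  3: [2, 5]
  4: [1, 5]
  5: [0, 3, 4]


Visit 3, enqueue [2, 5]
Visit 2, enqueue []
Visit 5, enqueue [0, 4]
Visit 0, enqueue [1]
Visit 4, enqueue []
Visit 1, enqueue []

BFS order: [3, 2, 5, 0, 4, 1]


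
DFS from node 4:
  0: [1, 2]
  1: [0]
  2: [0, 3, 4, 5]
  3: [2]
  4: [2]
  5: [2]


Visit 4, push [2]
Visit 2, push [5, 3, 0]
Visit 0, push [1]
Visit 1, push []
Visit 3, push []
Visit 5, push []

DFS order: [4, 2, 0, 1, 3, 5]


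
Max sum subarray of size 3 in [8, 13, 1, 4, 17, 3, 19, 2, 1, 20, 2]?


[0:3]: 22
[1:4]: 18
[2:5]: 22
[3:6]: 24
[4:7]: 39
[5:8]: 24
[6:9]: 22
[7:10]: 23
[8:11]: 23

Max: 39 at [4:7]


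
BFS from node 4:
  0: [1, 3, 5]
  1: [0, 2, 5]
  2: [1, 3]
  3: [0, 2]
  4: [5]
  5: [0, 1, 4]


Visit 4, enqueue [5]
Visit 5, enqueue [0, 1]
Visit 0, enqueue [3]
Visit 1, enqueue [2]
Visit 3, enqueue []
Visit 2, enqueue []

BFS order: [4, 5, 0, 1, 3, 2]


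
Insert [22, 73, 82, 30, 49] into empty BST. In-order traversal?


Insert 22: root
Insert 73: R from 22
Insert 82: R from 22 -> R from 73
Insert 30: R from 22 -> L from 73
Insert 49: R from 22 -> L from 73 -> R from 30

In-order: [22, 30, 49, 73, 82]


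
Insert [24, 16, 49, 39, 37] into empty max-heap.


Insert 24: [24]
Insert 16: [24, 16]
Insert 49: [49, 16, 24]
Insert 39: [49, 39, 24, 16]
Insert 37: [49, 39, 24, 16, 37]

Final heap: [49, 39, 24, 16, 37]


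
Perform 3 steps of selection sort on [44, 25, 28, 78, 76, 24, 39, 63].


Initial: [44, 25, 28, 78, 76, 24, 39, 63]
Step 1: min=24 at 5
  Swap: [24, 25, 28, 78, 76, 44, 39, 63]
Step 2: min=25 at 1
  Swap: [24, 25, 28, 78, 76, 44, 39, 63]
Step 3: min=28 at 2
  Swap: [24, 25, 28, 78, 76, 44, 39, 63]

After 3 steps: [24, 25, 28, 78, 76, 44, 39, 63]


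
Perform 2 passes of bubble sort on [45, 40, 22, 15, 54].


Initial: [45, 40, 22, 15, 54]
Pass 1: [40, 22, 15, 45, 54] (3 swaps)
Pass 2: [22, 15, 40, 45, 54] (2 swaps)

After 2 passes: [22, 15, 40, 45, 54]


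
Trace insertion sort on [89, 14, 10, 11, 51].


Initial: [89, 14, 10, 11, 51]
Insert 14: [14, 89, 10, 11, 51]
Insert 10: [10, 14, 89, 11, 51]
Insert 11: [10, 11, 14, 89, 51]
Insert 51: [10, 11, 14, 51, 89]

Sorted: [10, 11, 14, 51, 89]


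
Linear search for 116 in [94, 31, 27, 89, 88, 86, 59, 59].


i=0: 94!=116
i=1: 31!=116
i=2: 27!=116
i=3: 89!=116
i=4: 88!=116
i=5: 86!=116
i=6: 59!=116
i=7: 59!=116

Not found, 8 comps


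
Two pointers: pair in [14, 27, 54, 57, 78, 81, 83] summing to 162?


lo=0(14)+hi=6(83)=97
lo=1(27)+hi=6(83)=110
lo=2(54)+hi=6(83)=137
lo=3(57)+hi=6(83)=140
lo=4(78)+hi=6(83)=161
lo=5(81)+hi=6(83)=164

No pair found


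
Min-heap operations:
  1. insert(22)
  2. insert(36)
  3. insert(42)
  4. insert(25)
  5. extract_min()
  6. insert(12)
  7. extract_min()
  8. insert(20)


insert(22) -> [22]
insert(36) -> [22, 36]
insert(42) -> [22, 36, 42]
insert(25) -> [22, 25, 42, 36]
extract_min()->22, [25, 36, 42]
insert(12) -> [12, 25, 42, 36]
extract_min()->12, [25, 36, 42]
insert(20) -> [20, 25, 42, 36]

Final heap: [20, 25, 42, 36]


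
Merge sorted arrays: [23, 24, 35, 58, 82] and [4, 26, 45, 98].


Take 4 from B
Take 23 from A
Take 24 from A
Take 26 from B
Take 35 from A
Take 45 from B
Take 58 from A
Take 82 from A

Merged: [4, 23, 24, 26, 35, 45, 58, 82, 98]


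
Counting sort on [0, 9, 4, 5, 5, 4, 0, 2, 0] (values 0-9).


Input: [0, 9, 4, 5, 5, 4, 0, 2, 0]
Counts: [3, 0, 1, 0, 2, 2, 0, 0, 0, 1]

Sorted: [0, 0, 0, 2, 4, 4, 5, 5, 9]


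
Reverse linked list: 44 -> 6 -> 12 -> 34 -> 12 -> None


Step 1: curr=44, set curr.next=prev(None) | reversed so far: 44
Step 2: curr=6, set curr.next=prev(44) | reversed so far: 6 -> 44
Step 3: curr=12, set curr.next=prev(6) | reversed so far: 12 -> 6 -> 44
Step 4: curr=34, set curr.next=prev(12) | reversed so far: 34 -> 12 -> 6 -> 44
Step 5: curr=12, set curr.next=prev(34) | reversed so far: 12 -> 34 -> 12 -> 6 -> 44

12 -> 34 -> 12 -> 6 -> 44 -> None


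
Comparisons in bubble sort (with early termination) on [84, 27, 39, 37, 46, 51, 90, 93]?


Algorithm: bubble sort (with early termination)
Input: [84, 27, 39, 37, 46, 51, 90, 93]
Sorted: [27, 37, 39, 46, 51, 84, 90, 93]

18


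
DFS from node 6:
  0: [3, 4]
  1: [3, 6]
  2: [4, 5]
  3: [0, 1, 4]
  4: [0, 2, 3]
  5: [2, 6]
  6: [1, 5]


Visit 6, push [5, 1]
Visit 1, push [3]
Visit 3, push [4, 0]
Visit 0, push [4]
Visit 4, push [2]
Visit 2, push [5]
Visit 5, push []

DFS order: [6, 1, 3, 0, 4, 2, 5]


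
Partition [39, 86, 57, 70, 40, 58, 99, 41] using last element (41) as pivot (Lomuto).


Pivot: 41
  39 <= 41: advance i (no swap)
  40 <= 41: swap -> [39, 40, 57, 70, 86, 58, 99, 41]
Place pivot at 2: [39, 40, 41, 70, 86, 58, 99, 57]

Partitioned: [39, 40, 41, 70, 86, 58, 99, 57]


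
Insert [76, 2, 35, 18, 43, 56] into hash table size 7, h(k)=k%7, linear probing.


Insert 76: h=6 -> slot 6
Insert 2: h=2 -> slot 2
Insert 35: h=0 -> slot 0
Insert 18: h=4 -> slot 4
Insert 43: h=1 -> slot 1
Insert 56: h=0, 3 probes -> slot 3

Table: [35, 43, 2, 56, 18, None, 76]


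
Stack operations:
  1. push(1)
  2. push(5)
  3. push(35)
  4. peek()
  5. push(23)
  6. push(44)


push(1) -> [1]
push(5) -> [1, 5]
push(35) -> [1, 5, 35]
peek()->35
push(23) -> [1, 5, 35, 23]
push(44) -> [1, 5, 35, 23, 44]

Final stack: [1, 5, 35, 23, 44]


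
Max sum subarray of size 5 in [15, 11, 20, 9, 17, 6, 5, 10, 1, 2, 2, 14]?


[0:5]: 72
[1:6]: 63
[2:7]: 57
[3:8]: 47
[4:9]: 39
[5:10]: 24
[6:11]: 20
[7:12]: 29

Max: 72 at [0:5]


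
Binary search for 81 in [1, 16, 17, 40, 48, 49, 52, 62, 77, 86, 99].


Step 1: lo=0, hi=10, mid=5, val=49
Step 2: lo=6, hi=10, mid=8, val=77
Step 3: lo=9, hi=10, mid=9, val=86

Not found


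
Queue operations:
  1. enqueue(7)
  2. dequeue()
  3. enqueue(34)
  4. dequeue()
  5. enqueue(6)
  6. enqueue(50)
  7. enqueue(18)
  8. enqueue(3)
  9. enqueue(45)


enqueue(7) -> [7]
dequeue()->7, []
enqueue(34) -> [34]
dequeue()->34, []
enqueue(6) -> [6]
enqueue(50) -> [6, 50]
enqueue(18) -> [6, 50, 18]
enqueue(3) -> [6, 50, 18, 3]
enqueue(45) -> [6, 50, 18, 3, 45]

Final queue: [6, 50, 18, 3, 45]
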